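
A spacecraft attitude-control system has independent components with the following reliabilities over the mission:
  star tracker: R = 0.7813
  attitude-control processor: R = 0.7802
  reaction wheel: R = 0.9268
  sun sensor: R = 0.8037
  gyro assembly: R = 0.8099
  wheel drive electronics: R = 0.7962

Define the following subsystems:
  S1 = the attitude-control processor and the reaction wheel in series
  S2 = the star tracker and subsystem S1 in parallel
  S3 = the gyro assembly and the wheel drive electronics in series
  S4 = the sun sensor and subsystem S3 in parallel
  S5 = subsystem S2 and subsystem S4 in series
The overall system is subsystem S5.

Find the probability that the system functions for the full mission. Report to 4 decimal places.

Series (attitude-control processor and reaction wheel): 0.780200 × 0.926800 = 0.723089
Parallel (star tracker and [0.723089]): 1 − (1 − 0.781300)(1 − 0.723089) = 0.939440
Series (gyro assembly and wheel drive electronics): 0.809900 × 0.796200 = 0.644842
Parallel (sun sensor and [0.644842]): 1 − (1 − 0.803700)(1 − 0.644842) = 0.930282
Series ([0.939440] and [0.930282]): 0.939440 × 0.930282 = 0.8739

0.8739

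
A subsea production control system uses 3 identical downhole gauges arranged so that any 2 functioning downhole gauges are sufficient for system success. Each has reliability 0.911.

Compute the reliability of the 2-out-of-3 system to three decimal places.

0.978

R = Σ_{i=2}^{3} C(3,i) p^i (1−p)^{3−i} with p = 0.911
C(3,2)·0.911^2·0.089^1 = 0.22159
C(3,3)·0.911^3·0.089^0 = 0.75606
Sum = 0.978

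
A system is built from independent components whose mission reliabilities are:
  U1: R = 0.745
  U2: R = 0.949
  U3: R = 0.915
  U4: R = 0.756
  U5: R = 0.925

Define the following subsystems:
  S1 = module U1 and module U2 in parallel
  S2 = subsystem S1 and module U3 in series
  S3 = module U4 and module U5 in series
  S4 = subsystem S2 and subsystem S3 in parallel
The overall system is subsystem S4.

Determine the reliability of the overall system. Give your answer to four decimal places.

Parallel (U1 and U2): 1 − (1 − 0.745000)(1 − 0.949000) = 0.986995
Series ([0.986995] and U3): 0.986995 × 0.915000 = 0.903100
Series (U4 and U5): 0.756000 × 0.925000 = 0.699300
Parallel ([0.903100] and [0.699300]): 1 − (1 − 0.903100)(1 − 0.699300) = 0.9709

0.9709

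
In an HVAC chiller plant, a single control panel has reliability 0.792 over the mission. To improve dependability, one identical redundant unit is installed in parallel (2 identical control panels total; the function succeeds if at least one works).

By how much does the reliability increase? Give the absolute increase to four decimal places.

0.1647

R_before = 0.792
R_after = 1 − (1 − 0.792)^2 = 0.9567
ΔR = 0.9567 − 0.792 = 0.1647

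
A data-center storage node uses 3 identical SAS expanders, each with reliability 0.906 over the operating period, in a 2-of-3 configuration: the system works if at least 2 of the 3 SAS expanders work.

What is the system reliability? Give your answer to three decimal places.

R = Σ_{i=2}^{3} C(3,i) p^i (1−p)^{3−i} with p = 0.906
C(3,2)·0.906^2·0.094^1 = 0.23148
C(3,3)·0.906^3·0.094^0 = 0.74368
Sum = 0.975

0.975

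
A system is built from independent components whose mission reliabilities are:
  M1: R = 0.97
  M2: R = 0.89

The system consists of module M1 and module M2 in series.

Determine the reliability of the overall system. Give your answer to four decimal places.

Series (M1 and M2): 0.970000 × 0.890000 = 0.8633

0.8633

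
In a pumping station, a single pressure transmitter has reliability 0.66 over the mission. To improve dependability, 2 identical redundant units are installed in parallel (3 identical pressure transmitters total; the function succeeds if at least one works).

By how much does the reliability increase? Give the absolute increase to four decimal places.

0.3007

R_before = 0.66
R_after = 1 − (1 − 0.66)^3 = 0.9607
ΔR = 0.9607 − 0.66 = 0.3007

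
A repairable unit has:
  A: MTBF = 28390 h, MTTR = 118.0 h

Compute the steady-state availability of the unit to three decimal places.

0.996

A(A) = MTBF/(MTBF+MTTR) = 28390/(28390+118.0) = 0.996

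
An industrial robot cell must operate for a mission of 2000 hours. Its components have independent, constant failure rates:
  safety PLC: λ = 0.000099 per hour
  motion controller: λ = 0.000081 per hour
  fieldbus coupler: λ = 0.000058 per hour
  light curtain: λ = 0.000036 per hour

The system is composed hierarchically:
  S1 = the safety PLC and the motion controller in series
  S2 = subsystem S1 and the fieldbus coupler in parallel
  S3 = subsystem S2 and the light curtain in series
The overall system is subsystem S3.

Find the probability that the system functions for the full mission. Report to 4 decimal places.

0.8997

R(safety PLC) = exp(−0.000099 × 2000) = 0.820370
R(motion controller) = exp(−0.000081 × 2000) = 0.850441
R(fieldbus coupler) = exp(−0.000058 × 2000) = 0.890475
R(light curtain) = exp(−0.000036 × 2000) = 0.930531
Series (safety PLC and motion controller): 0.820370 × 0.850441 = 0.697676
Parallel ([0.697676] and fieldbus coupler): 1 − (1 − 0.697676)(1 − 0.890475) = 0.966888
Series ([0.966888] and light curtain): 0.966888 × 0.930531 = 0.8997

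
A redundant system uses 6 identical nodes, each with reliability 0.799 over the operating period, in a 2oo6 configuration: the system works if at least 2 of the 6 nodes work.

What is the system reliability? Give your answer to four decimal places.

R = Σ_{i=2}^{6} C(6,i) p^i (1−p)^{6−i} with p = 0.799
C(6,2)·0.799^2·0.201^4 = 0.015630
C(6,3)·0.799^3·0.201^3 = 0.082844
C(6,4)·0.799^4·0.201^2 = 0.246985
C(6,5)·0.799^5·0.201^1 = 0.392718
C(6,6)·0.799^6·0.201^0 = 0.260184
Sum = 0.9984

0.9984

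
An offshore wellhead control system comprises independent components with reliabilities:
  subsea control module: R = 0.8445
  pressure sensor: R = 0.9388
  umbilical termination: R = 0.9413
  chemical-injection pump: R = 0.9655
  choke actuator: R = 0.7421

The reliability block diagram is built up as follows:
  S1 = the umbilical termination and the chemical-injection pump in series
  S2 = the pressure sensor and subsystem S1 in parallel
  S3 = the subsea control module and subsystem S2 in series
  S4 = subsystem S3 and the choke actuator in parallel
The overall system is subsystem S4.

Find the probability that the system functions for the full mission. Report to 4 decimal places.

0.9587

Series (umbilical termination and chemical-injection pump): 0.941300 × 0.965500 = 0.908825
Parallel (pressure sensor and [0.908825]): 1 − (1 − 0.938800)(1 − 0.908825) = 0.994420
Series (subsea control module and [0.994420]): 0.844500 × 0.994420 = 0.839788
Parallel ([0.839788] and choke actuator): 1 − (1 − 0.839788)(1 − 0.742100) = 0.9587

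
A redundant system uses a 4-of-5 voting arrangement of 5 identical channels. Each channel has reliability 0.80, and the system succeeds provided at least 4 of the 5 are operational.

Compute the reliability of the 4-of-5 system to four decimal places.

0.7373

R = Σ_{i=4}^{5} C(5,i) p^i (1−p)^{5−i} with p = 0.80
C(5,4)·0.80^4·0.20^1 = 0.409600
C(5,5)·0.80^5·0.20^0 = 0.327680
Sum = 0.7373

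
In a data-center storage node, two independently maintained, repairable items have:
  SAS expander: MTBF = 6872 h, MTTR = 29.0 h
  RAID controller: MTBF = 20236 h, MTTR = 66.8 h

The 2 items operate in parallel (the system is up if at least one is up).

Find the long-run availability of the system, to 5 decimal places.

A(SAS expander) = MTBF/(MTBF+MTTR) = 6872/(6872+29.0) = 0.995798
A(RAID controller) = MTBF/(MTBF+MTTR) = 20236/(20236+66.8) = 0.996710
Parallel availability: 1 − (1 − 0.995798)(1 − 0.996710) = 0.99999

0.99999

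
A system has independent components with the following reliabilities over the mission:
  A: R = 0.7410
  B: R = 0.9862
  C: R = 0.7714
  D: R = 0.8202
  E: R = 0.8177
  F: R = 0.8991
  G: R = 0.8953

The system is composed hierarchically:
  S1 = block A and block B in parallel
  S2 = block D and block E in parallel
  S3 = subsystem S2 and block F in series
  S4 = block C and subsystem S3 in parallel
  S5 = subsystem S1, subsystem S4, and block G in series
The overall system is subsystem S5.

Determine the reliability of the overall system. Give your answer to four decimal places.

0.8655

Parallel (A and B): 1 − (1 − 0.741000)(1 − 0.986200) = 0.996426
Parallel (D and E): 1 − (1 − 0.820200)(1 − 0.817700) = 0.967222
Series ([0.967222] and F): 0.967222 × 0.899100 = 0.869629
Parallel (C and [0.869629]): 1 − (1 − 0.771400)(1 − 0.869629) = 0.970197
Series ([0.996426], [0.970197], and G): 0.996426 × 0.970197 × 0.895300 = 0.8655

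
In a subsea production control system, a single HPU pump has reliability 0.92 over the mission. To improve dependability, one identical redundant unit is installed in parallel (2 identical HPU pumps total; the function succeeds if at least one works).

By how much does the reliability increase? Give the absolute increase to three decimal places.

0.074

R_before = 0.92
R_after = 1 − (1 − 0.92)^2 = 0.994
ΔR = 0.994 − 0.92 = 0.074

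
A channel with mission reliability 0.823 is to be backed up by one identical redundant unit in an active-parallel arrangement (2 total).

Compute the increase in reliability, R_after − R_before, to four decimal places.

0.1457

R_before = 0.823
R_after = 1 − (1 − 0.823)^2 = 0.9687
ΔR = 0.9687 − 0.823 = 0.1457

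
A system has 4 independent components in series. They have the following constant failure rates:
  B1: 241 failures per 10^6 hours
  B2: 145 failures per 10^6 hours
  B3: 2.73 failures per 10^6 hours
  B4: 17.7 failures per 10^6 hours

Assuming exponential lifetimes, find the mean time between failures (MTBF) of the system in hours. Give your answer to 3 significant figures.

2460

Series of exponential components: λ_sys = Σ λ_i
λ_sys = 0.000241 + 0.000145 + 0.00000273 + 0.0000177 = 4.0643e-04 /h
MTBF = 1 / λ_sys = 2460 h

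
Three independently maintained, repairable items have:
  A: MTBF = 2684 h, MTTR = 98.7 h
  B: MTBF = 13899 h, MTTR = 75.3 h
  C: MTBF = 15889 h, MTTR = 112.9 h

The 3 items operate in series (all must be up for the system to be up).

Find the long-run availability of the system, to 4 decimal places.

A(A) = MTBF/(MTBF+MTTR) = 2684/(2684+98.7) = 0.964531
A(B) = MTBF/(MTBF+MTTR) = 13899/(13899+75.3) = 0.994612
A(C) = MTBF/(MTBF+MTTR) = 15889/(15889+112.9) = 0.992945
Series availability: 0.964531 × 0.994612 × 0.992945 = 0.9526

0.9526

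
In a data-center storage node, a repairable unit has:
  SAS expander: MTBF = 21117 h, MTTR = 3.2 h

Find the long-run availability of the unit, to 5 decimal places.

A(SAS expander) = MTBF/(MTBF+MTTR) = 21117/(21117+3.2) = 0.99985

0.99985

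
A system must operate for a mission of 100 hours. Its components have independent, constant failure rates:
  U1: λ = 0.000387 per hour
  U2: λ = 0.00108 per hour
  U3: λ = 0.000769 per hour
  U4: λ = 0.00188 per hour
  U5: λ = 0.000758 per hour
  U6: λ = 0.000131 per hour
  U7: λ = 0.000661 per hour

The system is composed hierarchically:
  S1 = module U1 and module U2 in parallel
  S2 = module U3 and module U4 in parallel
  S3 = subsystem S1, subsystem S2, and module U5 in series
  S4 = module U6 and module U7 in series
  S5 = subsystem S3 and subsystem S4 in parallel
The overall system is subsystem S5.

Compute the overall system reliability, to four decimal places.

0.9933

R(U1) = exp(−0.000387 × 100) = 0.962039
R(U2) = exp(−0.00108 × 100) = 0.897628
R(U3) = exp(−0.000769 × 100) = 0.925982
R(U4) = exp(−0.00188 × 100) = 0.828615
R(U5) = exp(−0.000758 × 100) = 0.927002
R(U6) = exp(−0.000131 × 100) = 0.986985
R(U7) = exp(−0.000661 × 100) = 0.936037
Parallel (U1 and U2): 1 − (1 − 0.962039)(1 − 0.897628) = 0.996114
Parallel (U3 and U4): 1 − (1 − 0.925982)(1 − 0.828615) = 0.987314
Series ([0.996114], [0.987314], and U5): 0.996114 × 0.987314 × 0.927002 = 0.911685
Series (U6 and U7): 0.986985 × 0.936037 = 0.923854
Parallel ([0.911685] and [0.923854]): 1 − (1 − 0.911685)(1 − 0.923854) = 0.9933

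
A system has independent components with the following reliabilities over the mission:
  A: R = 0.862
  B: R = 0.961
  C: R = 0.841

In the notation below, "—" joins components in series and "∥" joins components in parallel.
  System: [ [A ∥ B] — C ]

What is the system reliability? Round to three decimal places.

0.836

Parallel (A and B): 1 − (1 − 0.86200)(1 − 0.96100) = 0.99462
Series ([0.99462] and C): 0.99462 × 0.84100 = 0.836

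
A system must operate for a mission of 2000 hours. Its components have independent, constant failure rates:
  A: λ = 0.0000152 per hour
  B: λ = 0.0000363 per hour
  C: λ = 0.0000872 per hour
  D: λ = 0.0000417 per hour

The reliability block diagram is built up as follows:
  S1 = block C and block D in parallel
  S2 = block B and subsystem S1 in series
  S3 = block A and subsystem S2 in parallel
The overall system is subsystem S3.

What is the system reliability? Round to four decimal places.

R(A) = exp(−0.0000152 × 2000) = 0.970057
R(B) = exp(−0.0000363 × 2000) = 0.929973
R(C) = exp(−0.0000872 × 2000) = 0.839961
R(D) = exp(−0.0000417 × 2000) = 0.919983
Parallel (C and D): 1 − (1 − 0.839961)(1 − 0.919983) = 0.987194
Series (B and [0.987194]): 0.929973 × 0.987194 = 0.918064
Parallel (A and [0.918064]): 1 − (1 − 0.970057)(1 − 0.918064) = 0.9975

0.9975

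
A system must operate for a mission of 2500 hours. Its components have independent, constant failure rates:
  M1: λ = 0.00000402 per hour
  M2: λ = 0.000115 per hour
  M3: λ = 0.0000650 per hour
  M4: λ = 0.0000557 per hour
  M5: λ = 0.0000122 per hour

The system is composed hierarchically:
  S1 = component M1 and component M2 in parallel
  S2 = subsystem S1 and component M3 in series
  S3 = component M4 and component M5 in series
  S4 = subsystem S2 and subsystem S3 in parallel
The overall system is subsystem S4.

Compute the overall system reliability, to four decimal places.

R(M1) = exp(−0.00000402 × 2500) = 0.990000
R(M2) = exp(−0.000115 × 2500) = 0.750137
R(M3) = exp(−0.0000650 × 2500) = 0.850016
R(M4) = exp(−0.0000557 × 2500) = 0.870010
R(M5) = exp(−0.0000122 × 2500) = 0.969960
Parallel (M1 and M2): 1 − (1 − 0.990000)(1 − 0.750137) = 0.997501
Series ([0.997501] and M3): 0.997501 × 0.850016 = 0.847892
Series (M4 and M5): 0.870010 × 0.969960 = 0.843875
Parallel ([0.847892] and [0.843875]): 1 − (1 − 0.847892)(1 − 0.843875) = 0.9763

0.9763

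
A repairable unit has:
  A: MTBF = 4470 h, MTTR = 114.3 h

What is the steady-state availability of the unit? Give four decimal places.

0.9751

A(A) = MTBF/(MTBF+MTTR) = 4470/(4470+114.3) = 0.9751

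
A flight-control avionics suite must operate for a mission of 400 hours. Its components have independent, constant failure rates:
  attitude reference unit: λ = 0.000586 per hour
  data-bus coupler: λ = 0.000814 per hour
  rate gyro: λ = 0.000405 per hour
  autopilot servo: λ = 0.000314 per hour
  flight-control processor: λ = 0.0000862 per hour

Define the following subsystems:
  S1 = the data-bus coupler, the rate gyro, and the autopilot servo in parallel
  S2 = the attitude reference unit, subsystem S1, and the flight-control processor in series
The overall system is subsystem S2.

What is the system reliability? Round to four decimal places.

0.7605

R(attitude reference unit) = exp(−0.000586 × 400) = 0.791045
R(data-bus coupler) = exp(−0.000814 × 400) = 0.722094
R(rate gyro) = exp(−0.000405 × 400) = 0.850441
R(autopilot servo) = exp(−0.000314 × 400) = 0.881968
R(flight-control processor) = exp(−0.0000862 × 400) = 0.966108
Parallel (data-bus coupler, rate gyro, and autopilot servo): 1 − (1 − 0.722094)(1 − 0.850441)(1 − 0.881968) = 0.995094
Series (attitude reference unit, [0.995094], and flight-control processor): 0.791045 × 0.995094 × 0.966108 = 0.7605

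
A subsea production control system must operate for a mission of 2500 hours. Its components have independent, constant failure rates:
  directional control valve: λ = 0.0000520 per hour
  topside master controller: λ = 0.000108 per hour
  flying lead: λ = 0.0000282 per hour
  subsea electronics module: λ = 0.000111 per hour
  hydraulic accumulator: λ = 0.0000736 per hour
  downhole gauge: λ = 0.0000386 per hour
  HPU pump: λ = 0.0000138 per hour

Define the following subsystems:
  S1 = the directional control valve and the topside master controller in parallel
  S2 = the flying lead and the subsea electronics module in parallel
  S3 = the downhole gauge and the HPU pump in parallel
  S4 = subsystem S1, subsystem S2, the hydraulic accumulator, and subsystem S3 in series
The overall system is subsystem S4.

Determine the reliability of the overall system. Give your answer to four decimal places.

R(directional control valve) = exp(−0.0000520 × 2500) = 0.878095
R(topside master controller) = exp(−0.000108 × 2500) = 0.763379
R(flying lead) = exp(−0.0000282 × 2500) = 0.931928
R(subsea electronics module) = exp(−0.000111 × 2500) = 0.757676
R(hydraulic accumulator) = exp(−0.0000736 × 2500) = 0.831936
R(downhole gauge) = exp(−0.0000386 × 2500) = 0.908010
R(HPU pump) = exp(−0.0000138 × 2500) = 0.966088
Parallel (directional control valve and topside master controller): 1 − (1 − 0.878095)(1 − 0.763379) = 0.971155
Parallel (flying lead and subsea electronics module): 1 − (1 − 0.931928)(1 − 0.757676) = 0.983505
Parallel (downhole gauge and HPU pump): 1 − (1 − 0.908010)(1 − 0.966088) = 0.996880
Series ([0.971155], [0.983505], hydraulic accumulator, and [0.996880]): 0.971155 × 0.983505 × 0.831936 × 0.996880 = 0.7921

0.7921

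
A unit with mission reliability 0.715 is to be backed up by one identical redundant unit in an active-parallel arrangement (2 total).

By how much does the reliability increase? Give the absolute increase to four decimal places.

0.2038

R_before = 0.715
R_after = 1 − (1 − 0.715)^2 = 0.9188
ΔR = 0.9188 − 0.715 = 0.2038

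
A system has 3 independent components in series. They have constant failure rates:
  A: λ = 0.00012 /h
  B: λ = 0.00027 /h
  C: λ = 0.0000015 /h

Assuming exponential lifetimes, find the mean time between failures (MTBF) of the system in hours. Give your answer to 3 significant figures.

2550

Series of exponential components: λ_sys = Σ λ_i
λ_sys = 0.00012 + 0.00027 + 0.0000015 = 3.9150e-04 /h
MTBF = 1 / λ_sys = 2550 h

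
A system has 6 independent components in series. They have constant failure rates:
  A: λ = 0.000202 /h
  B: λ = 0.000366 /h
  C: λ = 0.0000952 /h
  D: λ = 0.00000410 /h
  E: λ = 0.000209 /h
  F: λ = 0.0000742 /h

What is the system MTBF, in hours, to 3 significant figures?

Series of exponential components: λ_sys = Σ λ_i
λ_sys = 0.000202 + 0.000366 + 0.0000952 + 0.00000410 + 0.000209 + 0.0000742 = 9.5050e-04 /h
MTBF = 1 / λ_sys = 1050 h

1050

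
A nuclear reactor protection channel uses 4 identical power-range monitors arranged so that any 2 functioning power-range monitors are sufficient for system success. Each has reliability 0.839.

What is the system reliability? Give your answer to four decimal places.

R = Σ_{i=2}^{4} C(4,i) p^i (1−p)^{4−i} with p = 0.839
C(4,2)·0.839^2·0.161^2 = 0.109478
C(4,3)·0.839^3·0.161^1 = 0.380340
C(4,4)·0.839^4·0.161^0 = 0.495505
Sum = 0.9853

0.9853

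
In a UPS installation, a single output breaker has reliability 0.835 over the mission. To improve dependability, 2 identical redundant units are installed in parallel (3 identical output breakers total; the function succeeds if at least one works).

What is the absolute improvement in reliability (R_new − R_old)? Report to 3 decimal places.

R_before = 0.835
R_after = 1 − (1 − 0.835)^3 = 0.996
ΔR = 0.996 − 0.835 = 0.161

0.161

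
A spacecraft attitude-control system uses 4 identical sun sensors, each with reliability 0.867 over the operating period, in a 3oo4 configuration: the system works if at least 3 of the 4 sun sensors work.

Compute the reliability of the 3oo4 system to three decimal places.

R = Σ_{i=3}^{4} C(4,i) p^i (1−p)^{4−i} with p = 0.867
C(4,3)·0.867^3·0.133^1 = 0.34671
C(4,4)·0.867^4·0.133^0 = 0.56504
Sum = 0.912

0.912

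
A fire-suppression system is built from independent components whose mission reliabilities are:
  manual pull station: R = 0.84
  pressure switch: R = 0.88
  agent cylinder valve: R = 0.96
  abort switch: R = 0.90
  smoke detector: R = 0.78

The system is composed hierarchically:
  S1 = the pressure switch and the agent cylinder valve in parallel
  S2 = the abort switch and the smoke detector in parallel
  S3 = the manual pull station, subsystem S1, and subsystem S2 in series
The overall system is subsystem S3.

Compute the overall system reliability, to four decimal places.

Parallel (pressure switch and agent cylinder valve): 1 − (1 − 0.880000)(1 − 0.960000) = 0.995200
Parallel (abort switch and smoke detector): 1 − (1 − 0.900000)(1 − 0.780000) = 0.978000
Series (manual pull station, [0.995200], and [0.978000]): 0.840000 × 0.995200 × 0.978000 = 0.8176

0.8176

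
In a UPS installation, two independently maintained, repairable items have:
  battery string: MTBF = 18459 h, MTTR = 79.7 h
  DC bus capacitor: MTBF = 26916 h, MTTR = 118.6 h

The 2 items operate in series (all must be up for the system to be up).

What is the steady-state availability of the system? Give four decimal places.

0.9913

A(battery string) = MTBF/(MTBF+MTTR) = 18459/(18459+79.7) = 0.995701
A(DC bus capacitor) = MTBF/(MTBF+MTTR) = 26916/(26916+118.6) = 0.995613
Series availability: 0.995701 × 0.995613 = 0.9913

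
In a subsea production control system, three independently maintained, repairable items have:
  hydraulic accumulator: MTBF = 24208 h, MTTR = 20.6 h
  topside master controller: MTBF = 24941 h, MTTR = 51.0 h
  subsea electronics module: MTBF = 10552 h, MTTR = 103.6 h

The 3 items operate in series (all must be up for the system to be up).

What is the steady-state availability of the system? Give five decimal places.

A(hydraulic accumulator) = MTBF/(MTBF+MTTR) = 24208/(24208+20.6) = 0.999150
A(topside master controller) = MTBF/(MTBF+MTTR) = 24941/(24941+51.0) = 0.997959
A(subsea electronics module) = MTBF/(MTBF+MTTR) = 10552/(10552+103.6) = 0.990277
Series availability: 0.999150 × 0.997959 × 0.990277 = 0.98742

0.98742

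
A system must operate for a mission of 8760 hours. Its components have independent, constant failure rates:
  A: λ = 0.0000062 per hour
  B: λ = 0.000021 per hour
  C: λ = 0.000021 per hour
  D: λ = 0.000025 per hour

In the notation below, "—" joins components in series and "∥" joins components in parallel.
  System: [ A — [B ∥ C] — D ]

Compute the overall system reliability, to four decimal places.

0.7394

R(A) = exp(−0.0000062 × 8760) = 0.947137
R(B) = exp(−0.000021 × 8760) = 0.831969
R(C) = exp(−0.000021 × 8760) = 0.831969
R(D) = exp(−0.000025 × 8760) = 0.803322
Parallel (B and C): 1 − (1 − 0.831969)(1 − 0.831969) = 0.971766
Series (A, [0.971766], and D): 0.947137 × 0.971766 × 0.803322 = 0.7394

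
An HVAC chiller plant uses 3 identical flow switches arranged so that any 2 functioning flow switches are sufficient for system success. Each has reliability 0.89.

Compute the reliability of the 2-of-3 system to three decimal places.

R = Σ_{i=2}^{3} C(3,i) p^i (1−p)^{3−i} with p = 0.89
C(3,2)·0.89^2·0.11^1 = 0.26139
C(3,3)·0.89^3·0.11^0 = 0.70497
Sum = 0.966

0.966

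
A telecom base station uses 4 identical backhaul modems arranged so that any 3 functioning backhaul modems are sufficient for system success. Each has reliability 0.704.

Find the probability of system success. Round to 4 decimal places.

0.6587

R = Σ_{i=3}^{4} C(4,i) p^i (1−p)^{4−i} with p = 0.704
C(4,3)·0.704^3·0.296^1 = 0.413114
C(4,4)·0.704^4·0.296^0 = 0.245635
Sum = 0.6587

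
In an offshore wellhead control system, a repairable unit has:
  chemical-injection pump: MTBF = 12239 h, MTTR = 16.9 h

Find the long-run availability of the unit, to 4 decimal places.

A(chemical-injection pump) = MTBF/(MTBF+MTTR) = 12239/(12239+16.9) = 0.9986

0.9986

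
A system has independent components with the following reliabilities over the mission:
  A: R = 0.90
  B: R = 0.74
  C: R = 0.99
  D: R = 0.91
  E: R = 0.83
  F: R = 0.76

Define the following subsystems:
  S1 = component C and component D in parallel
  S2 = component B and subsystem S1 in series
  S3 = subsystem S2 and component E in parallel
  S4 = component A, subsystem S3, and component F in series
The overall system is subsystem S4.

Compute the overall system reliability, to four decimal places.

Parallel (C and D): 1 − (1 − 0.990000)(1 − 0.910000) = 0.999100
Series (B and [0.999100]): 0.740000 × 0.999100 = 0.739334
Parallel ([0.739334] and E): 1 − (1 − 0.739334)(1 − 0.830000) = 0.955687
Series (A, [0.955687], and F): 0.900000 × 0.955687 × 0.760000 = 0.6537

0.6537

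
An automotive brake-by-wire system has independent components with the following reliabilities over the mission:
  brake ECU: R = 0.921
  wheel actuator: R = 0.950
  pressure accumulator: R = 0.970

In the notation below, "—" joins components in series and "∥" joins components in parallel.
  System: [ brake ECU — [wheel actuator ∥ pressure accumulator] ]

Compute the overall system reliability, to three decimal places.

Parallel (wheel actuator and pressure accumulator): 1 − (1 − 0.95000)(1 − 0.97000) = 0.99850
Series (brake ECU and [0.99850]): 0.92100 × 0.99850 = 0.920

0.920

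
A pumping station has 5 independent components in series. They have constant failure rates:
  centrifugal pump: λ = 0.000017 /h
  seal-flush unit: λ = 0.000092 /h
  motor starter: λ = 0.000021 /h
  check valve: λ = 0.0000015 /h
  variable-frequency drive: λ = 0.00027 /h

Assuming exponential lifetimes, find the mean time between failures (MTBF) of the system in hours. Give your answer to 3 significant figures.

Series of exponential components: λ_sys = Σ λ_i
λ_sys = 0.000017 + 0.000092 + 0.000021 + 0.0000015 + 0.00027 = 4.0150e-04 /h
MTBF = 1 / λ_sys = 2490 h

2490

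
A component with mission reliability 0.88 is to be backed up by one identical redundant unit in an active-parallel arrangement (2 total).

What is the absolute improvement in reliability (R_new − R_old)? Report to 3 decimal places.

0.106

R_before = 0.88
R_after = 1 − (1 − 0.88)^2 = 0.986
ΔR = 0.986 − 0.88 = 0.106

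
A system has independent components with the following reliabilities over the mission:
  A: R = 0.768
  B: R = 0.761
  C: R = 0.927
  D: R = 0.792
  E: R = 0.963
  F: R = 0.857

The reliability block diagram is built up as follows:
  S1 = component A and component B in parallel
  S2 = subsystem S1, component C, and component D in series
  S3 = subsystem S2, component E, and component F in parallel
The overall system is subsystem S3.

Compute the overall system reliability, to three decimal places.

0.998

Parallel (A and B): 1 − (1 − 0.76800)(1 − 0.76100) = 0.94455
Series ([0.94455], C, and D): 0.94455 × 0.92700 × 0.79200 = 0.69347
Parallel ([0.69347], E, and F): 1 − (1 − 0.69347)(1 − 0.96300)(1 − 0.85700) = 0.998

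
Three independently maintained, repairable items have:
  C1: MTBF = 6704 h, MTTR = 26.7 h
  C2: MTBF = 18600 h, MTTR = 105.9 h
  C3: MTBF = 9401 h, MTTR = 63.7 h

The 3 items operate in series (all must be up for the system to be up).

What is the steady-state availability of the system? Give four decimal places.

0.9837

A(C1) = MTBF/(MTBF+MTTR) = 6704/(6704+26.7) = 0.996033
A(C2) = MTBF/(MTBF+MTTR) = 18600/(18600+105.9) = 0.994339
A(C3) = MTBF/(MTBF+MTTR) = 9401/(9401+63.7) = 0.993270
Series availability: 0.996033 × 0.994339 × 0.993270 = 0.9837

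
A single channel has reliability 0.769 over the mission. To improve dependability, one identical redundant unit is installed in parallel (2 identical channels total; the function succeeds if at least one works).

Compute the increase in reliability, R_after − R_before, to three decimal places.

R_before = 0.769
R_after = 1 − (1 − 0.769)^2 = 0.947
ΔR = 0.947 − 0.769 = 0.178

0.178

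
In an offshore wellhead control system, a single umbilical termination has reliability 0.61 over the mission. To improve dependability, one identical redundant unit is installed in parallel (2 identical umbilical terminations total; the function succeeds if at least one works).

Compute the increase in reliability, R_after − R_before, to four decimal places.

0.2379

R_before = 0.61
R_after = 1 − (1 − 0.61)^2 = 0.8479
ΔR = 0.8479 − 0.61 = 0.2379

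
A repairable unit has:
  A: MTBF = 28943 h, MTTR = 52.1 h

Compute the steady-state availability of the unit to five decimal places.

0.99820

A(A) = MTBF/(MTBF+MTTR) = 28943/(28943+52.1) = 0.99820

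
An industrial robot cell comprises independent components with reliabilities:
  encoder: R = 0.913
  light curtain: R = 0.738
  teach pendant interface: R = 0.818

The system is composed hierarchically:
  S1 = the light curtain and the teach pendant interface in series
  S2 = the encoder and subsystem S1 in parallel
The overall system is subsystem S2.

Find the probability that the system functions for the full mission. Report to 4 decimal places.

0.9655

Series (light curtain and teach pendant interface): 0.738000 × 0.818000 = 0.603684
Parallel (encoder and [0.603684]): 1 − (1 − 0.913000)(1 − 0.603684) = 0.9655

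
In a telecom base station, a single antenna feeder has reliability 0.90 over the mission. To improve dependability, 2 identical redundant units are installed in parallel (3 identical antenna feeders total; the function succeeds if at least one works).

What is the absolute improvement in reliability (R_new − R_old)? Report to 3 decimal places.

R_before = 0.90
R_after = 1 − (1 − 0.90)^3 = 0.999
ΔR = 0.999 − 0.90 = 0.099

0.099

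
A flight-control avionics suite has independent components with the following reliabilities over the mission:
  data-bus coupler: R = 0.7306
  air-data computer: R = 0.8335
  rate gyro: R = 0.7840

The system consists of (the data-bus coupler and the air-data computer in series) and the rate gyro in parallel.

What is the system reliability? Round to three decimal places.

Series (data-bus coupler and air-data computer): 0.73060 × 0.83350 = 0.60896
Parallel ([0.60896] and rate gyro): 1 − (1 − 0.60896)(1 − 0.78400) = 0.916

0.916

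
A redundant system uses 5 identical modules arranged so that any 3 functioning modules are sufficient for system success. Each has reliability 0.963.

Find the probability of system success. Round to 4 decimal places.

0.9995

R = Σ_{i=3}^{5} C(5,i) p^i (1−p)^{5−i} with p = 0.963
C(5,3)·0.963^3·0.037^2 = 0.012226
C(5,4)·0.963^4·0.037^1 = 0.159102
C(5,5)·0.963^5·0.037^0 = 0.828193
Sum = 0.9995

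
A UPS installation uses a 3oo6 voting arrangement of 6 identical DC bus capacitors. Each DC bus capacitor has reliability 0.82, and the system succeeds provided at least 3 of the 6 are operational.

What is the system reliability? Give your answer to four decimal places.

0.9884

R = Σ_{i=3}^{6} C(6,i) p^i (1−p)^{6−i} with p = 0.82
C(6,3)·0.82^3·0.18^3 = 0.064312
C(6,4)·0.82^4·0.18^2 = 0.219731
C(6,5)·0.82^5·0.18^1 = 0.400399
C(6,6)·0.82^6·0.18^0 = 0.304007
Sum = 0.9884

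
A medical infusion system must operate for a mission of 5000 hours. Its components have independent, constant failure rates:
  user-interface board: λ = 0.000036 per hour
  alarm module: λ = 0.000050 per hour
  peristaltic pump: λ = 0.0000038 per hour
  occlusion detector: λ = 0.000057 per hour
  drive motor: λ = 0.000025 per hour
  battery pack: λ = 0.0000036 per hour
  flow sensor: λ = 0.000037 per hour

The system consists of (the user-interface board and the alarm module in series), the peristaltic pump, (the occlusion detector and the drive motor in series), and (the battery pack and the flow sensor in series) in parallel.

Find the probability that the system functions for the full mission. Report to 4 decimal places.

0.9996

R(user-interface board) = exp(−0.000036 × 5000) = 0.835270
R(alarm module) = exp(−0.000050 × 5000) = 0.778801
R(peristaltic pump) = exp(−0.0000038 × 5000) = 0.981179
R(occlusion detector) = exp(−0.000057 × 5000) = 0.752014
R(drive motor) = exp(−0.000025 × 5000) = 0.882497
R(battery pack) = exp(−0.0000036 × 5000) = 0.982161
R(flow sensor) = exp(−0.000037 × 5000) = 0.831104
Series (user-interface board and alarm module): 0.835270 × 0.778801 = 0.650509
Series (occlusion detector and drive motor): 0.752014 × 0.882497 = 0.663650
Series (battery pack and flow sensor): 0.982161 × 0.831104 = 0.816278
Parallel ([0.650509], peristaltic pump, [0.663650], and [0.816278]): 1 − (1 − 0.650509)(1 − 0.981179)(1 − 0.663650)(1 − 0.816278) = 0.9996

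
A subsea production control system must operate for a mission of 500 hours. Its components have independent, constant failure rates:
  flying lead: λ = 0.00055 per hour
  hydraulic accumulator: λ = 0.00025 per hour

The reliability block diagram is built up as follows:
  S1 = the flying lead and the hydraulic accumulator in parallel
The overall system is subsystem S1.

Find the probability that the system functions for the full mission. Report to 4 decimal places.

0.9717

R(flying lead) = exp(−0.00055 × 500) = 0.759572
R(hydraulic accumulator) = exp(−0.00025 × 500) = 0.882497
Parallel (flying lead and hydraulic accumulator): 1 − (1 − 0.759572)(1 − 0.882497) = 0.9717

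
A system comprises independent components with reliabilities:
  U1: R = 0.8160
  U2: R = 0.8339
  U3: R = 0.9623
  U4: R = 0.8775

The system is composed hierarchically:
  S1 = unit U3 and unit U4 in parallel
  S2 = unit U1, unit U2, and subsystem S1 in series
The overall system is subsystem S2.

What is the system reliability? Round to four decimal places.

0.6773

Parallel (U3 and U4): 1 − (1 − 0.962300)(1 − 0.877500) = 0.995382
Series (U1, U2, and [0.995382]): 0.816000 × 0.833900 × 0.995382 = 0.6773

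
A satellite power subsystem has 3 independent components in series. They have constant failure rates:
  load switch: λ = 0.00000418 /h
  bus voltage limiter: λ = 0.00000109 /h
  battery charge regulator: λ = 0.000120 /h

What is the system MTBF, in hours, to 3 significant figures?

7980

Series of exponential components: λ_sys = Σ λ_i
λ_sys = 0.00000418 + 0.00000109 + 0.000120 = 1.2527e-04 /h
MTBF = 1 / λ_sys = 7980 h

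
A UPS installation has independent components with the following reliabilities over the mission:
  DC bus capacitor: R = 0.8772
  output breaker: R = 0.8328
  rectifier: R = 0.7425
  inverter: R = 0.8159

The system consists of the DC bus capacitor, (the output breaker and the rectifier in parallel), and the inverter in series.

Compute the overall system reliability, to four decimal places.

0.6849

Parallel (output breaker and rectifier): 1 − (1 − 0.832800)(1 − 0.742500) = 0.956946
Series (DC bus capacitor, [0.956946], and inverter): 0.877200 × 0.956946 × 0.815900 = 0.6849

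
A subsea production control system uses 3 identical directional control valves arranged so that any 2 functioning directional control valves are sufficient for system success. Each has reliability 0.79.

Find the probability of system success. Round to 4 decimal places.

0.8862

R = Σ_{i=2}^{3} C(3,i) p^i (1−p)^{3−i} with p = 0.79
C(3,2)·0.79^2·0.21^1 = 0.393183
C(3,3)·0.79^3·0.21^0 = 0.493039
Sum = 0.8862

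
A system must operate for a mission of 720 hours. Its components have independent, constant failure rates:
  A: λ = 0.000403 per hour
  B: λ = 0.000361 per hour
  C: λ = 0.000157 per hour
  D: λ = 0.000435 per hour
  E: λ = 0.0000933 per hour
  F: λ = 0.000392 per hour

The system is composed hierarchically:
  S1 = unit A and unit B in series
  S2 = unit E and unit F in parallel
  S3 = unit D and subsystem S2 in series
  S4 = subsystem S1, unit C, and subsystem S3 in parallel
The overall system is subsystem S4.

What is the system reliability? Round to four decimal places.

0.9873

R(A) = exp(−0.000403 × 720) = 0.748144
R(B) = exp(−0.000361 × 720) = 0.771113
R(C) = exp(−0.000157 × 720) = 0.893115
R(D) = exp(−0.000435 × 720) = 0.731104
R(E) = exp(−0.0000933 × 720) = 0.935031
R(F) = exp(−0.000392 × 720) = 0.754093
Series (A and B): 0.748144 × 0.771113 = 0.576904
Parallel (E and F): 1 − (1 − 0.935031)(1 − 0.754093) = 0.984024
Series (D and [0.984024]): 0.731104 × 0.984024 = 0.719424
Parallel ([0.576904], C, and [0.719424]): 1 − (1 − 0.576904)(1 − 0.893115)(1 − 0.719424) = 0.9873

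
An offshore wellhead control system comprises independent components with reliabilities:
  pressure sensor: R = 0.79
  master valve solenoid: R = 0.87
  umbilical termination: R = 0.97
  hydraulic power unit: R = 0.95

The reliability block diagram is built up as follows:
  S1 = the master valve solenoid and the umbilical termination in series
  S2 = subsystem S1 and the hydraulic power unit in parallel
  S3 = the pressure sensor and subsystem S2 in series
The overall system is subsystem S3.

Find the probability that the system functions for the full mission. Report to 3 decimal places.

Series (master valve solenoid and umbilical termination): 0.87000 × 0.97000 = 0.84390
Parallel ([0.84390] and hydraulic power unit): 1 − (1 − 0.84390)(1 − 0.95000) = 0.99220
Series (pressure sensor and [0.99220]): 0.79000 × 0.99220 = 0.784

0.784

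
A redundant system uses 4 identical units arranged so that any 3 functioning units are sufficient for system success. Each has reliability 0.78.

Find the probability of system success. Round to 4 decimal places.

R = Σ_{i=3}^{4} C(4,i) p^i (1−p)^{4−i} with p = 0.78
C(4,3)·0.78^3·0.22^1 = 0.417606
C(4,4)·0.78^4·0.22^0 = 0.370151
Sum = 0.7878

0.7878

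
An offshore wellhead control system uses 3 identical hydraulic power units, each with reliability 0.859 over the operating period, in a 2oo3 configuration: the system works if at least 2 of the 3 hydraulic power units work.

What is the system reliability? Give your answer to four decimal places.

R = Σ_{i=2}^{3} C(3,i) p^i (1−p)^{3−i} with p = 0.859
C(3,2)·0.859^2·0.141^1 = 0.312124
C(3,3)·0.859^3·0.141^0 = 0.633840
Sum = 0.9460

0.9460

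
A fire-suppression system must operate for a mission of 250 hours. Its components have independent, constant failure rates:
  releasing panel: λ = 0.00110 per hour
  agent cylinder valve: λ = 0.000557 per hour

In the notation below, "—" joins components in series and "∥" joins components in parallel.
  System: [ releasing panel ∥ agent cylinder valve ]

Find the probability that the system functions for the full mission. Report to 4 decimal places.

R(releasing panel) = exp(−0.00110 × 250) = 0.759572
R(agent cylinder valve) = exp(−0.000557 × 250) = 0.870010
Parallel (releasing panel and agent cylinder valve): 1 − (1 − 0.759572)(1 − 0.870010) = 0.9687

0.9687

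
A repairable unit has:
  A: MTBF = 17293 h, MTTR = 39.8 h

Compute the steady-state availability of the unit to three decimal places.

A(A) = MTBF/(MTBF+MTTR) = 17293/(17293+39.8) = 0.998

0.998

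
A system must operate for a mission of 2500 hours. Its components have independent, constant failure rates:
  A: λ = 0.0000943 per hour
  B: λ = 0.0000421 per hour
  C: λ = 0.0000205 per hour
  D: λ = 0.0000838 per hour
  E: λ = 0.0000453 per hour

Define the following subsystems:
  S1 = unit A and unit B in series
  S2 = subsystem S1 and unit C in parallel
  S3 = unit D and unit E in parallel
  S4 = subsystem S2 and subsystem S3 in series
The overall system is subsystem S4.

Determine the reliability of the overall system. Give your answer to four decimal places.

R(A) = exp(−0.0000943 × 2500) = 0.789978
R(B) = exp(−0.0000421 × 2500) = 0.900099
R(C) = exp(−0.0000205 × 2500) = 0.950041
R(D) = exp(−0.0000838 × 2500) = 0.810990
R(E) = exp(−0.0000453 × 2500) = 0.892927
Series (A and B): 0.789978 × 0.900099 = 0.711058
Parallel ([0.711058] and C): 1 − (1 − 0.711058)(1 − 0.950041) = 0.985565
Parallel (D and E): 1 − (1 − 0.810990)(1 − 0.892927) = 0.979762
Series ([0.985565] and [0.979762]): 0.985565 × 0.979762 = 0.9656

0.9656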